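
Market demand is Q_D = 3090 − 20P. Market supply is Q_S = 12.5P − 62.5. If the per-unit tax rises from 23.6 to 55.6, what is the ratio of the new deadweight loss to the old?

5.550

In inverse form: demand P = 154.5 − 0.05Q, supply P = 5 + 0.08Q.
Competitive equilibrium: 154.5 − 0.05Q = 5 + 0.08Q → Q* = 1150, P* = 97.
For a per-unit tax t: ΔQ = t/0.13, so DWL = ½·t·(t/0.13) = t²/0.26.
At t = 23.6: DWL = 2142.154. At t = 55.6: DWL = 11889.846.
Ratio = (55.6/23.6)² = 5.550.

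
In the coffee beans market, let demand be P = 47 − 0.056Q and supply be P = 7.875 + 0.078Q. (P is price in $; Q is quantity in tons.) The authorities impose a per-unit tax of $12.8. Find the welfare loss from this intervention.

$611.34

Competitive equilibrium: 47 − 0.056Q = 7.875 + 0.078Q → Q* = 291.9776, P* = 30.6493.
With the tax, the buyer price exceeds the seller price by 12.8: (47 − 0.056Q) − (7.875 + 0.078Q) = 12.8 → Q' = 196.4552.
ΔQ = 291.9776 − 196.4552 = 95.5224; the wedge equals the tax, 12.8.
The triangle = ½ × 95.5224 × 12.8 = $611.34.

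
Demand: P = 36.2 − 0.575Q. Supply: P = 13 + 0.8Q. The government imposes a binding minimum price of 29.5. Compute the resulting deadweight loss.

18.74

Competitive equilibrium: 36.2 − 0.575Q = 13 + 0.8Q → Q* = 16.8727, P* = 26.4982.
At the floor P = 29.5, quantity demanded = (36.2 − 29.5)/0.575 = 11.6522.
Sellers' marginal cost at Q' = 11.6522: 13 + 0.8·11.6522 = 22.3218.
ΔQ = 16.8727 − 11.6522 = 5.2205; wedge = 29.5 − 22.3218 = 7.1782.
Welfare loss = ½ × 5.2205 × 7.1782 = 18.74.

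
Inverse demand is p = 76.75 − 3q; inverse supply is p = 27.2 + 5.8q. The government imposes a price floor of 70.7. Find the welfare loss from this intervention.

Competitive equilibrium: 76.75 − 3q = 27.2 + 5.8q → q* = 5.6307, p* = 59.858.
At the floor p = 70.7, quantity demanded = (76.75 − 70.7)/3 = 2.0167.
Sellers' marginal cost at q' = 2.0167: 27.2 + 5.8·2.0167 = 38.8969.
Δq = 5.6307 − 2.0167 = 3.614; wedge = 70.7 − 38.8969 = 31.8031.
DWL = ½ × 3.614 × 31.8031 = 57.47.

57.47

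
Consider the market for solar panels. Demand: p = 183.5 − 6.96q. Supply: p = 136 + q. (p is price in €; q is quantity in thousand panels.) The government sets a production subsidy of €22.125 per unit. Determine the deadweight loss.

Competitive equilibrium: 183.5 − 6.96q = 136 + q → q* = 5.9673, p* = 141.9673.
The subsidy lowers effective supply by 22.125: p = 113.875 + q.
New quantity: 183.5 − 6.96q = 113.875 + q → q' = 8.7469.
Overproduction Δq = 8.7469 − 5.9673 = 2.7796; wedge = subsidy = 22.125.
The triangle = ½ × 2.7796 × 22.125 = €30.75 thousand.

€30.75 thousand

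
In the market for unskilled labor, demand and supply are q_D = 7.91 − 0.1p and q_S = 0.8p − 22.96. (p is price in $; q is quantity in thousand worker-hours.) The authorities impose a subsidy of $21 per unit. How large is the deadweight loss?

$19.60 thousand

In inverse form: demand p = 79.1 − 10q, supply p = 28.7 + 1.25q.
Competitive equilibrium: 79.1 − 10q = 28.7 + 1.25q → q* = 4.48, p* = 34.3.
The subsidy lowers effective supply by 21: p = 7.7 + 1.25q.
New quantity: 79.1 − 10q = 7.7 + 1.25q → q' = 6.3467.
Overproduction Δq = 6.3467 − 4.48 = 1.8667; wedge = subsidy = 21.
DWL = ½ × 1.8667 × 21 = $19.60 thousand.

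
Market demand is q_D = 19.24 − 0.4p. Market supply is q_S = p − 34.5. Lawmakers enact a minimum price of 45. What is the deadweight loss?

12.25

In inverse form: demand p = 48.1 − 2.5q, supply p = 34.5 + q.
Competitive equilibrium: 48.1 − 2.5q = 34.5 + q → q* = 3.8857, p* = 38.3857.
At the floor p = 45, quantity demanded = (48.1 − 45)/2.5 = 1.24.
Sellers' marginal cost at q' = 1.24: 34.5 + 1·1.24 = 35.74.
Δq = 3.8857 − 1.24 = 2.6457; wedge = 45 − 35.74 = 9.26.
Welfare loss = ½ × 2.6457 × 9.26 = 12.25.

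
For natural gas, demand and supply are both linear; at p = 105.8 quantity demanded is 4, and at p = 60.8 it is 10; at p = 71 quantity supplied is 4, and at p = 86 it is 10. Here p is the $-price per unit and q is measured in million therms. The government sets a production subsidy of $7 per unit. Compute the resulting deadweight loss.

$2.45 million

Demand slope = (60.8 − 105.8)/(10 − 4) = −7.5, so p = 135.8 − 7.5q.
Supply slope = (86 − 71)/(10 − 4) = 2.5, so p = 61 + 2.5q.
Competitive equilibrium: 135.8 − 7.5q = 61 + 2.5q → q* = 7.48, p* = 79.7.
The subsidy lowers effective supply by 7: p = 54 + 2.5q.
New quantity: 135.8 − 7.5q = 54 + 2.5q → q' = 8.18.
Overproduction Δq = 8.18 − 7.48 = 0.7; wedge = subsidy = 7.
DWL = ½ × 0.7 × 7 = $2.45 million.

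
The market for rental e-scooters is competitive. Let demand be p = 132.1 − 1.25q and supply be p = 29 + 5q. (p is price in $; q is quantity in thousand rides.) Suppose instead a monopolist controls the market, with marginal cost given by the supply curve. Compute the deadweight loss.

Competitive equilibrium: 132.1 − 1.25q = 29 + 5q → q* = 16.496, p* = 111.48.
Marginal revenue: MR = 132.1 − 2.5q. Set MR = MC: 132.1 − 2.5q = 29 + 5q → q_m = 13.7467.
Price p_m = 132.1 − 1.25·13.7467 = 114.9166; MC(q_m) = 29 + 5·13.7467 = 97.7335.
Competitive q* = 16.496, so Δq = 2.7493; wedge = 114.9166 − 97.7335 = 17.1831.
Deadweight loss = ½ × 2.7493 × 17.1831 = $23.62 thousand.

$23.62 thousand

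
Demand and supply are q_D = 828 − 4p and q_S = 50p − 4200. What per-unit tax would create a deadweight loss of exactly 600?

18

In inverse form: demand p = 207 − 0.25q, supply p = 84 + 0.02q.
Competitive equilibrium: 207 − 0.25q = 84 + 0.02q → q* = 455.5556, p* = 93.1111.
A tax t gives Δq = t/0.27 and wedge t, so DWL = t²/0.54.
t²/0.54 = 600 → t² = 324 → t = 18.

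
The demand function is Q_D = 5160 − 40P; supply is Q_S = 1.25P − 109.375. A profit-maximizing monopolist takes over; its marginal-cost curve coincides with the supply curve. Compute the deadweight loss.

In inverse form: demand P = 129 − 0.025Q, supply P = 87.5 + 0.8Q.
Competitive equilibrium: 129 − 0.025Q = 87.5 + 0.8Q → Q* = 50.303, P* = 127.7424.
Marginal revenue: MR = 129 − 0.05Q. Set MR = MC: 129 − 0.05Q = 87.5 + 0.8Q → Q_m = 48.8235.
Price P_m = 129 − 0.025·48.8235 = 127.7794; MC(Q_m) = 87.5 + 0.8·48.8235 = 126.5588.
Competitive Q* = 50.303, so ΔQ = 1.4795; wedge = 127.7794 − 126.5588 = 1.2206.
Welfare loss = ½ × 1.4795 × 1.2206 = 0.90.

0.90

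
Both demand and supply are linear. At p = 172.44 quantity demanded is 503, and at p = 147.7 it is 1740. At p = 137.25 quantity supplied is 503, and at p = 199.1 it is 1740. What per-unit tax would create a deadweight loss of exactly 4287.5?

24.5

Demand slope = (147.7 − 172.44)/(1740 − 503) = −0.02, so p = 182.5 − 0.02q.
Supply slope = (199.1 − 137.25)/(1740 − 503) = 0.05, so p = 112.1 + 0.05q.
Competitive equilibrium: 182.5 − 0.02q = 112.1 + 0.05q → q* = 1005.7143, p* = 162.3857.
A tax t gives Δq = t/0.07 and wedge t, so DWL = t²/0.14.
t²/0.14 = 4287.5 → t² = 600.25 → t = 24.5.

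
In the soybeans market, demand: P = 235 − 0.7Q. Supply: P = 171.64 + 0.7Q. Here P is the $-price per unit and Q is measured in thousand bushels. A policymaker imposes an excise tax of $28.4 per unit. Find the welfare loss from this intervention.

$288.06 thousand

Competitive equilibrium: 235 − 0.7Q = 171.64 + 0.7Q → Q* = 45.2571, P* = 203.32.
With the tax, the buyer price exceeds the seller price by 28.4: (235 − 0.7Q) − (171.64 + 0.7Q) = 28.4 → Q' = 24.9714.
ΔQ = 45.2571 − 24.9714 = 20.2857; the wedge equals the tax, 28.4.
Deadweight loss = ½ × 20.2857 × 28.4 = $288.06 thousand.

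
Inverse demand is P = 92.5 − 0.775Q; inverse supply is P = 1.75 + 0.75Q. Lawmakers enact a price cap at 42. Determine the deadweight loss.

Competitive equilibrium: 92.5 − 0.775Q = 1.75 + 0.75Q → Q* = 59.5082, P* = 46.3811.
At the ceiling P = 42, quantity supplied = (42 − 1.75)/0.75 = 53.6667.
Willingness to pay at Q' = 53.6667: 92.5 − 0.775·53.6667 = 50.9083.
ΔQ = 59.5082 − 53.6667 = 5.8415; wedge = 50.9083 − 42 = 8.9083.
The triangle = ½ × 5.8415 × 8.9083 = 26.02.

26.02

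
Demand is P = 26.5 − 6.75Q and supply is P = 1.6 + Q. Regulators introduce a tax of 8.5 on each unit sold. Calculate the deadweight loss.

4.66

Competitive equilibrium: 26.5 − 6.75Q = 1.6 + Q → Q* = 3.2129, P* = 4.8129.
With the tax, the buyer price exceeds the seller price by 8.5: (26.5 − 6.75Q) − (1.6 + Q) = 8.5 → Q' = 2.1161.
ΔQ = 3.2129 − 2.1161 = 1.0968; the wedge equals the tax, 8.5.
Deadweight loss = ½ × 1.0968 × 8.5 = 4.66.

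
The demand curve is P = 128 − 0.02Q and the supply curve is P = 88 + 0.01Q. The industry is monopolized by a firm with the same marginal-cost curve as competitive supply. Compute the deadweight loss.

4266.67

Competitive equilibrium: 128 − 0.02Q = 88 + 0.01Q → Q* = 1333.3333, P* = 101.3333.
Marginal revenue: MR = 128 − 0.04Q. Set MR = MC: 128 − 0.04Q = 88 + 0.01Q → Q_m = 800.
Price P_m = 128 − 0.02·800 = 112; MC(Q_m) = 88 + 0.01·800 = 96.
Competitive Q* = 1333.3333, so ΔQ = 533.3333; wedge = 112 − 96 = 16.
Welfare loss = ½ × 533.3333 × 16 = 4266.67.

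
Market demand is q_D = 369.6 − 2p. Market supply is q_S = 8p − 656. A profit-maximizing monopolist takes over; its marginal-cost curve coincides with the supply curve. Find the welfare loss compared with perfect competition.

In inverse form: demand p = 184.8 − 0.5q, supply p = 82 + 0.125q.
Competitive equilibrium: 184.8 − 0.5q = 82 + 0.125q → q* = 164.48, p* = 102.56.
Marginal revenue: MR = 184.8 − q. Set MR = MC: 184.8 − q = 82 + 0.125q → q_m = 91.3778.
Price p_m = 184.8 − 0.5·91.3778 = 139.1111; MC(q_m) = 82 + 0.125·91.3778 = 93.4222.
Competitive q* = 164.48, so Δq = 73.1022; wedge = 139.1111 − 93.4222 = 45.6889.
The triangle = ½ × 73.1022 × 45.6889 = 1669.98.

1669.98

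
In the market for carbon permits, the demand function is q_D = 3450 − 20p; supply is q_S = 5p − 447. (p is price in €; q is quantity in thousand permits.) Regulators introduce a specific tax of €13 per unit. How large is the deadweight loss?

€338 thousand

In inverse form: demand p = 172.5 − 0.05q, supply p = 89.4 + 0.2q.
Competitive equilibrium: 172.5 − 0.05q = 89.4 + 0.2q → q* = 332.4, p* = 155.88.
With the tax, the buyer price exceeds the seller price by 13: (172.5 − 0.05q) − (89.4 + 0.2q) = 13 → q' = 280.4.
Δq = 332.4 − 280.4 = 52; the wedge equals the tax, 13.
Welfare loss = ½ × 52 × 13 = €338 thousand.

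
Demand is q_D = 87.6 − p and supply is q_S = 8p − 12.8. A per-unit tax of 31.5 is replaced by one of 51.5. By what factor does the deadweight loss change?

2.673

In inverse form: demand p = 87.6 − q, supply p = 1.6 + 0.125q.
Competitive equilibrium: 87.6 − q = 1.6 + 0.125q → q* = 76.4444, p* = 11.1556.
For a per-unit tax t: Δq = t/1.125, so DWL = ½·t·(t/1.125) = t²/2.25.
At t = 31.5: DWL = 441. At t = 51.5: DWL = 1178.778.
Ratio = (51.5/31.5)² = 2.673.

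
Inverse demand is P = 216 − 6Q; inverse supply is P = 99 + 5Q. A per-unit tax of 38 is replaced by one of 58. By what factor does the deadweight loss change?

Competitive equilibrium: 216 − 6Q = 99 + 5Q → Q* = 10.6364, P* = 152.1818.
For a per-unit tax t: ΔQ = t/11, so DWL = ½·t·(t/11) = t²/22.
At t = 38: DWL = 65.636. At t = 58: DWL = 152.909.
Ratio = (58/38)² = 2.330.

2.330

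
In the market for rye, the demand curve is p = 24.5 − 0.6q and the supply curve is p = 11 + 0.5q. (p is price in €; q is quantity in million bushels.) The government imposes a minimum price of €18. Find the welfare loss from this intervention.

€1.14 million

Competitive equilibrium: 24.5 − 0.6q = 11 + 0.5q → q* = 12.2727, p* = 17.1364.
At the floor p = 18, quantity demanded = (24.5 − 18)/0.6 = 10.8333.
Sellers' marginal cost at q' = 10.8333: 11 + 0.5·10.8333 = 16.4167.
Δq = 12.2727 − 10.8333 = 1.4394; wedge = 18 − 16.4167 = 1.5833.
The triangle = ½ × 1.4394 × 1.5833 = €1.14 million.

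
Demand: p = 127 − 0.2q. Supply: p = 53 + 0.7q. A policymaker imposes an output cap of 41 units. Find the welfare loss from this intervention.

764.67

Competitive equilibrium: 127 − 0.2q = 53 + 0.7q → q* = 82.2222, p* = 110.5556.
At q = 41: demand price = 127 − 0.2·41 = 118.8; supply price = 53 + 0.7·41 = 81.7.
Δq = 82.2222 − 41 = 41.2222; wedge = 118.8 − 81.7 = 37.1.
The triangle = ½ × 41.2222 × 37.1 = 764.67.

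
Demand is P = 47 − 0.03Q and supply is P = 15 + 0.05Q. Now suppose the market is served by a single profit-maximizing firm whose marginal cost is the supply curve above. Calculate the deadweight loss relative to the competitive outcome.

476.03

Competitive equilibrium: 47 − 0.03Q = 15 + 0.05Q → Q* = 400, P* = 35.
Marginal revenue: MR = 47 − 0.06Q. Set MR = MC: 47 − 0.06Q = 15 + 0.05Q → Q_m = 290.9091.
Price P_m = 47 − 0.03·290.9091 = 38.2727; MC(Q_m) = 15 + 0.05·290.9091 = 29.5455.
Competitive Q* = 400, so ΔQ = 109.0909; wedge = 38.2727 − 29.5455 = 8.7272.
Welfare loss = ½ × 109.0909 × 8.7272 = 476.03.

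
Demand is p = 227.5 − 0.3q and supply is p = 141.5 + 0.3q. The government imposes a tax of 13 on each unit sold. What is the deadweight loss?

140.83

Competitive equilibrium: 227.5 − 0.3q = 141.5 + 0.3q → q* = 143.3333, p* = 184.5.
With the tax, the buyer price exceeds the seller price by 13: (227.5 − 0.3q) − (141.5 + 0.3q) = 13 → q' = 121.6667.
Δq = 143.3333 − 121.6667 = 21.6666; the wedge equals the tax, 13.
Deadweight loss = ½ × 21.6666 × 13 = 140.83.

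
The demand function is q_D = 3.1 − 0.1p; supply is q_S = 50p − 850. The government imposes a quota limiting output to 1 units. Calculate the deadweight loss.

0.79

In inverse form: demand p = 31 − 10q, supply p = 17 + 0.02q.
Competitive equilibrium: 31 − 10q = 17 + 0.02q → q* = 1.3972, p* = 17.0279.
At q = 1: demand price = 31 − 10·1 = 21; supply price = 17 + 0.02·1 = 17.02.
Δq = 1.3972 − 1 = 0.3972; wedge = 21 − 17.02 = 3.98.
Deadweight loss = ½ × 0.3972 × 3.98 = 0.79.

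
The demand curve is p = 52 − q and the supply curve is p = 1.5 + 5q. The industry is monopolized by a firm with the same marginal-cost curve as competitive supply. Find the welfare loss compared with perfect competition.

Competitive equilibrium: 52 − q = 1.5 + 5q → q* = 8.4167, p* = 43.5833.
Marginal revenue: MR = 52 − 2q. Set MR = MC: 52 − 2q = 1.5 + 5q → q_m = 7.2143.
Price p_m = 52 − 1·7.2143 = 44.7857; MC(q_m) = 1.5 + 5·7.2143 = 37.5715.
Competitive q* = 8.4167, so Δq = 1.2024; wedge = 44.7857 − 37.5715 = 7.2142.
Welfare loss = ½ × 1.2024 × 7.2142 = 4.34.

4.34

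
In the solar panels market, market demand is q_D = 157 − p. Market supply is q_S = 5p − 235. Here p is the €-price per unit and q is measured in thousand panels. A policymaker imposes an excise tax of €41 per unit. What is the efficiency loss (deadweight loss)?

In inverse form: demand p = 157 − q, supply p = 47 + 0.2q.
Competitive equilibrium: 157 − q = 47 + 0.2q → q* = 91.6667, p* = 65.3333.
With the tax, the buyer price exceeds the seller price by 41: (157 − q) − (47 + 0.2q) = 41 → q' = 57.5.
Δq = 91.6667 − 57.5 = 34.1667; the wedge equals the tax, 41.
DWL = ½ × 34.1667 × 41 = €700.42 thousand.

€700.42 thousand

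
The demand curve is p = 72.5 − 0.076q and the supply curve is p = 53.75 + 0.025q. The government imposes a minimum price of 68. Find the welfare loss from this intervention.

Competitive equilibrium: 72.5 − 0.076q = 53.75 + 0.025q → q* = 185.6436, p* = 58.3911.
At the floor p = 68, quantity demanded = (72.5 − 68)/0.076 = 59.2105.
Sellers' marginal cost at q' = 59.2105: 53.75 + 0.025·59.2105 = 55.2303.
Δq = 185.6436 − 59.2105 = 126.4331; wedge = 68 − 55.2303 = 12.7697.
The triangle = ½ × 126.4331 × 12.7697 = 807.26.

807.26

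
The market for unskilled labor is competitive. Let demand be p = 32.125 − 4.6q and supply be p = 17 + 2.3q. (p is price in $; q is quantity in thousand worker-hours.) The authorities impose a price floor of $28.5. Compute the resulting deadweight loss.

$6.80 thousand

Competitive equilibrium: 32.125 − 4.6q = 17 + 2.3q → q* = 2.192, p* = 22.0417.
At the floor p = 28.5, quantity demanded = (32.125 − 28.5)/4.6 = 0.788.
Sellers' marginal cost at q' = 0.788: 17 + 2.3·0.788 = 18.8124.
Δq = 2.192 − 0.788 = 1.404; wedge = 28.5 − 18.8124 = 9.6876.
Welfare loss = ½ × 1.404 × 9.6876 = $6.80 thousand.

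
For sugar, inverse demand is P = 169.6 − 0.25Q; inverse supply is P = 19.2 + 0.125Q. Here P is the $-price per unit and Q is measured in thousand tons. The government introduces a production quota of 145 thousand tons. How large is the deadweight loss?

$12294.40 thousand

Competitive equilibrium: 169.6 − 0.25Q = 19.2 + 0.125Q → Q* = 401.0667, P* = 69.3333.
At Q = 145: demand price = 169.6 − 0.25·145 = 133.35; supply price = 19.2 + 0.125·145 = 37.325.
ΔQ = 401.0667 − 145 = 256.0667; wedge = 133.35 − 37.325 = 96.025.
Deadweight loss = ½ × 256.0667 × 96.025 = $12294.40 thousand.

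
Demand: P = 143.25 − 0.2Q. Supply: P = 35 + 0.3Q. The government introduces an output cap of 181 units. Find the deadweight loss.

Competitive equilibrium: 143.25 − 0.2Q = 35 + 0.3Q → Q* = 216.5, P* = 99.95.
At Q = 181: demand price = 143.25 − 0.2·181 = 107.05; supply price = 35 + 0.3·181 = 89.3.
ΔQ = 216.5 − 181 = 35.5; wedge = 107.05 − 89.3 = 17.75.
Welfare loss = ½ × 35.5 × 17.75 = 315.06.

315.06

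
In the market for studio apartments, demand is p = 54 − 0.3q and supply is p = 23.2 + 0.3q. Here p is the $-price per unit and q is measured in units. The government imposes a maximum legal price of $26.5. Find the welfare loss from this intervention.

$488.03

Competitive equilibrium: 54 − 0.3q = 23.2 + 0.3q → q* = 51.3333, p* = 38.6.
At the ceiling p = 26.5, quantity supplied = (26.5 − 23.2)/0.3 = 11.
Willingness to pay at q' = 11: 54 − 0.3·11 = 50.7.
Δq = 51.3333 − 11 = 40.3333; wedge = 50.7 − 26.5 = 24.2.
Welfare loss = ½ × 40.3333 × 24.2 = $488.03.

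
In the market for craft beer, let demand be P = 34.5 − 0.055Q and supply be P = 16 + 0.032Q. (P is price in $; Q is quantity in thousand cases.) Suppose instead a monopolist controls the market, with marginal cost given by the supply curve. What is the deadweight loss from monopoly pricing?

$295.08 thousand

Competitive equilibrium: 34.5 − 0.055Q = 16 + 0.032Q → Q* = 212.6437, P* = 22.8046.
Marginal revenue: MR = 34.5 − 0.11Q. Set MR = MC: 34.5 − 0.11Q = 16 + 0.032Q → Q_m = 130.2817.
Price P_m = 34.5 − 0.055·130.2817 = 27.3345; MC(Q_m) = 16 + 0.032·130.2817 = 20.169.
Competitive Q* = 212.6437, so ΔQ = 82.362; wedge = 27.3345 − 20.169 = 7.1655.
Welfare loss = ½ × 82.362 × 7.1655 = $295.08 thousand.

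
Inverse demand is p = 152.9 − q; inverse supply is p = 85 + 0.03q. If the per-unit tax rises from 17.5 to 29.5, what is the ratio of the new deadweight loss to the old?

2.842

Competitive equilibrium: 152.9 − q = 85 + 0.03q → q* = 65.9223, p* = 86.9777.
For a per-unit tax t: Δq = t/1.03, so DWL = ½·t·(t/1.03) = t²/2.06.
At t = 17.5: DWL = 148.665. At t = 29.5: DWL = 422.451.
Ratio = (29.5/17.5)² = 2.842.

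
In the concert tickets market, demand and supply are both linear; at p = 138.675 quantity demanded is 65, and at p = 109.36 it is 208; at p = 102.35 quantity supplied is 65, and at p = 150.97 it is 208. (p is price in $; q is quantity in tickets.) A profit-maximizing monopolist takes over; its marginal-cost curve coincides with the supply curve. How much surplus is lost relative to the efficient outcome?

Demand slope = (109.36 − 138.675)/(208 − 65) = −0.205, so p = 152 − 0.205q.
Supply slope = (150.97 − 102.35)/(208 − 65) = 0.34, so p = 80.25 + 0.34q.
Competitive equilibrium: 152 − 0.205q = 80.25 + 0.34q → q* = 131.6514, p* = 125.0115.
Marginal revenue: MR = 152 − 0.41q. Set MR = MC: 152 − 0.41q = 80.25 + 0.34q → q_m = 95.6667.
Price p_m = 152 − 0.205·95.6667 = 132.3883; MC(q_m) = 80.25 + 0.34·95.6667 = 112.7767.
Competitive q* = 131.6514, so Δq = 35.9847; wedge = 132.3883 − 112.7767 = 19.6116.
The triangle = ½ × 35.9847 × 19.6116 = $352.86.

$352.86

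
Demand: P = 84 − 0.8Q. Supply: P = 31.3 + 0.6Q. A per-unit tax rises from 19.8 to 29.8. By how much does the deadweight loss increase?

177.14

Competitive equilibrium: 84 − 0.8Q = 31.3 + 0.6Q → Q* = 37.6429, P* = 53.8857.
For a per-unit tax t: ΔQ = t/1.4, so DWL = ½·t·(t/1.4) = t²/2.8.
At t = 19.8: DWL = 140.014. At t = 29.8: DWL = 317.157.
Increase = 317.157 − 140.014 = 177.14.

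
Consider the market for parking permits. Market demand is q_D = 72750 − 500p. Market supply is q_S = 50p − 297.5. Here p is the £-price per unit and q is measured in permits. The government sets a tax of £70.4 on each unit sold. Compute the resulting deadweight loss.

£112640

In inverse form: demand p = 145.5 − 0.002q, supply p = 5.95 + 0.02q.
Competitive equilibrium: 145.5 − 0.002q = 5.95 + 0.02q → q* = 6343.1818, p* = 132.8136.
With the tax, the buyer price exceeds the seller price by 70.4: (145.5 − 0.002q) − (5.95 + 0.02q) = 70.4 → q' = 3143.1818.
Δq = 6343.1818 − 3143.1818 = 3200; the wedge equals the tax, 70.4.
Deadweight loss = ½ × 3200 × 70.4 = £112640.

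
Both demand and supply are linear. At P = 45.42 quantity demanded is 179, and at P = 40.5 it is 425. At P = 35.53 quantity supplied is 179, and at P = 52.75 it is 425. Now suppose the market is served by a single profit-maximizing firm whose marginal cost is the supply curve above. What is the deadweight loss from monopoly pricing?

124.15

Demand slope = (40.5 − 45.42)/(425 − 179) = −0.02, so P = 49 − 0.02Q.
Supply slope = (52.75 − 35.53)/(425 − 179) = 0.07, so P = 23 + 0.07Q.
Competitive equilibrium: 49 − 0.02Q = 23 + 0.07Q → Q* = 288.8889, P* = 43.2222.
Marginal revenue: MR = 49 − 0.04Q. Set MR = MC: 49 − 0.04Q = 23 + 0.07Q → Q_m = 236.3636.
Price P_m = 49 − 0.02·236.3636 = 44.2727; MC(Q_m) = 23 + 0.07·236.3636 = 39.5455.
Competitive Q* = 288.8889, so ΔQ = 52.5253; wedge = 44.2727 − 39.5455 = 4.7272.
Welfare loss = ½ × 52.5253 × 4.7272 = 124.15.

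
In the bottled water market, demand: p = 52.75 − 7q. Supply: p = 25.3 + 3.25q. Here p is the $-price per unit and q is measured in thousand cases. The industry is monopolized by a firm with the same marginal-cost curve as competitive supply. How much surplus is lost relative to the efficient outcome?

Competitive equilibrium: 52.75 − 7q = 25.3 + 3.25q → q* = 2.678, p* = 34.0037.
Marginal revenue: MR = 52.75 − 14q. Set MR = MC: 52.75 − 14q = 25.3 + 3.25q → q_m = 1.5913.
Price p_m = 52.75 − 7·1.5913 = 41.6109; MC(q_m) = 25.3 + 3.25·1.5913 = 30.4717.
Competitive q* = 2.678, so Δq = 1.0867; wedge = 41.6109 − 30.4717 = 11.1392.
Deadweight loss = ½ × 1.0867 × 11.1392 = $6.05 thousand.

$6.05 thousand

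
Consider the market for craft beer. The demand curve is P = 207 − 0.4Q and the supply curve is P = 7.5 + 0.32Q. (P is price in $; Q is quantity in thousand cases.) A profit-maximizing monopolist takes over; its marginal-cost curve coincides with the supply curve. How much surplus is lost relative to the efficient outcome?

$3525.39 thousand

Competitive equilibrium: 207 − 0.4Q = 7.5 + 0.32Q → Q* = 277.0833, P* = 96.1667.
Marginal revenue: MR = 207 − 0.8Q. Set MR = MC: 207 − 0.8Q = 7.5 + 0.32Q → Q_m = 178.125.
Price P_m = 207 − 0.4·178.125 = 135.75; MC(Q_m) = 7.5 + 0.32·178.125 = 64.5.
Competitive Q* = 277.0833, so ΔQ = 98.9583; wedge = 135.75 − 64.5 = 71.25.
Welfare loss = ½ × 98.9583 × 71.25 = $3525.39 thousand.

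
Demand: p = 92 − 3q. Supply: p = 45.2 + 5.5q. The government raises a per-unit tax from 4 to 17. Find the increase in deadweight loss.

Competitive equilibrium: 92 − 3q = 45.2 + 5.5q → q* = 5.5059, p* = 75.4824.
For a per-unit tax t: Δq = t/8.5, so DWL = ½·t·(t/8.5) = t²/17.
At t = 4: DWL = 0.941. At t = 17: DWL = 17.
Increase = 17 − 0.941 = 16.06.

16.06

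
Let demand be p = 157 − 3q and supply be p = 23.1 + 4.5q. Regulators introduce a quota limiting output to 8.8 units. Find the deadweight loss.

307.36

Competitive equilibrium: 157 − 3q = 23.1 + 4.5q → q* = 17.8533, p* = 103.44.
At q = 8.8: demand price = 157 − 3·8.8 = 130.6; supply price = 23.1 + 4.5·8.8 = 62.7.
Δq = 17.8533 − 8.8 = 9.0533; wedge = 130.6 − 62.7 = 67.9.
Welfare loss = ½ × 9.0533 × 67.9 = 307.36.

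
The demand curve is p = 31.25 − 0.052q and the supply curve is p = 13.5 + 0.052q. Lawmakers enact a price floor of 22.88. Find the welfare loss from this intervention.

Competitive equilibrium: 31.25 − 0.052q = 13.5 + 0.052q → q* = 170.6731, p* = 22.375.
At the floor p = 22.88, quantity demanded = (31.25 − 22.88)/0.052 = 160.9615.
Sellers' marginal cost at q' = 160.9615: 13.5 + 0.052·160.9615 = 21.87.
Δq = 170.6731 − 160.9615 = 9.7116; wedge = 22.88 − 21.87 = 1.01.
The triangle = ½ × 9.7116 × 1.01 = 4.90.

4.90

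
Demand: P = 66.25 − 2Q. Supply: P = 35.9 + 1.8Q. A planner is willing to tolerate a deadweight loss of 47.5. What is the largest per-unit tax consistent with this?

19

Competitive equilibrium: 66.25 − 2Q = 35.9 + 1.8Q → Q* = 7.9868, P* = 50.2763.
A tax t gives ΔQ = t/3.8 and wedge t, so DWL = t²/7.6.
t²/7.6 = 47.5 → t² = 361 → t = 19.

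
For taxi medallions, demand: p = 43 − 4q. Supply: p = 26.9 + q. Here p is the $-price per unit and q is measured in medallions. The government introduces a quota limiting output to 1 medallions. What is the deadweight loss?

Competitive equilibrium: 43 − 4q = 26.9 + q → q* = 3.22, p* = 30.12.
At q = 1: demand price = 43 − 4·1 = 39; supply price = 26.9 + 1·1 = 27.9.
Δq = 3.22 − 1 = 2.22; wedge = 39 − 27.9 = 11.1.
Welfare loss = ½ × 2.22 × 11.1 = $12.321.

$12.321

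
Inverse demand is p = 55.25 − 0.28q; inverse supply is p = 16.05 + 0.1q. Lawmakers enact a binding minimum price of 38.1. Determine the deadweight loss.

Competitive equilibrium: 55.25 − 0.28q = 16.05 + 0.1q → q* = 103.1579, p* = 26.3658.
At the floor p = 38.1, quantity demanded = (55.25 − 38.1)/0.28 = 61.25.
Sellers' marginal cost at q' = 61.25: 16.05 + 0.1·61.25 = 22.175.
Δq = 103.1579 − 61.25 = 41.9079; wedge = 38.1 − 22.175 = 15.925.
The triangle = ½ × 41.9079 × 15.925 = 333.69.

333.69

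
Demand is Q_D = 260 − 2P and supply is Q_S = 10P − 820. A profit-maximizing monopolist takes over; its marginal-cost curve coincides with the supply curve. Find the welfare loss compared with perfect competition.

396.69

In inverse form: demand P = 130 − 0.5Q, supply P = 82 + 0.1Q.
Competitive equilibrium: 130 − 0.5Q = 82 + 0.1Q → Q* = 80, P* = 90.
Marginal revenue: MR = 130 − Q. Set MR = MC: 130 − Q = 82 + 0.1Q → Q_m = 43.6364.
Price P_m = 130 − 0.5·43.6364 = 108.1818; MC(Q_m) = 82 + 0.1·43.6364 = 86.3636.
Competitive Q* = 80, so ΔQ = 36.3636; wedge = 108.1818 − 86.3636 = 21.8182.
The triangle = ½ × 36.3636 × 21.8182 = 396.69.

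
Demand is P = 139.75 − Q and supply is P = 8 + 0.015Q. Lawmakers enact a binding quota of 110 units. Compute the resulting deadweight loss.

Competitive equilibrium: 139.75 − Q = 8 + 0.015Q → Q* = 129.803, P* = 9.947.
At Q = 110: demand price = 139.75 − 1·110 = 29.75; supply price = 8 + 0.015·110 = 9.65.
ΔQ = 129.803 − 110 = 19.803; wedge = 29.75 − 9.65 = 20.1.
Welfare loss = ½ × 19.803 × 20.1 = 199.02.

199.02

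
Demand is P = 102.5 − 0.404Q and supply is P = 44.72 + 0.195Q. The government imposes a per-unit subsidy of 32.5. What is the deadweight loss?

881.68

Competitive equilibrium: 102.5 − 0.404Q = 44.72 + 0.195Q → Q* = 96.4608, P* = 63.5298.
The subsidy lowers effective supply by 32.5: P = 12.22 + 0.195Q.
New quantity: 102.5 − 0.404Q = 12.22 + 0.195Q → Q' = 150.7179.
Overproduction ΔQ = 150.7179 − 96.4608 = 54.2571; wedge = subsidy = 32.5.
Deadweight loss = ½ × 54.2571 × 32.5 = 881.68.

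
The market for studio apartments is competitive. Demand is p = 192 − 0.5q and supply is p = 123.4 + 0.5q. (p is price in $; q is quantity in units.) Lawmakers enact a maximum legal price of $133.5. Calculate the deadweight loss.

Competitive equilibrium: 192 − 0.5q = 123.4 + 0.5q → q* = 68.6, p* = 157.7.
At the ceiling p = 133.5, quantity supplied = (133.5 − 123.4)/0.5 = 20.2.
Willingness to pay at q' = 20.2: 192 − 0.5·20.2 = 181.9.
Δq = 68.6 − 20.2 = 48.4; wedge = 181.9 − 133.5 = 48.4.
The triangle = ½ × 48.4 × 48.4 = $1171.28.

$1171.28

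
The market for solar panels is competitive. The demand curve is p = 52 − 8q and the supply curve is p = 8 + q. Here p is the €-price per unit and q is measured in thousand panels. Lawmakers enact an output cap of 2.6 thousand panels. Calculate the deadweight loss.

€23.58 thousand

Competitive equilibrium: 52 − 8q = 8 + q → q* = 4.8889, p* = 12.8889.
At q = 2.6: demand price = 52 − 8·2.6 = 31.2; supply price = 8 + 1·2.6 = 10.6.
Δq = 4.8889 − 2.6 = 2.2889; wedge = 31.2 − 10.6 = 20.6.
Deadweight loss = ½ × 2.2889 × 20.6 = €23.58 thousand.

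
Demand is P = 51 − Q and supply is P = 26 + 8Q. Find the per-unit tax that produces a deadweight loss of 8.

12

Competitive equilibrium: 51 − Q = 26 + 8Q → Q* = 2.7778, P* = 48.2222.
A tax t gives ΔQ = t/9 and wedge t, so DWL = t²/18.
t²/18 = 8 → t² = 144 → t = 12.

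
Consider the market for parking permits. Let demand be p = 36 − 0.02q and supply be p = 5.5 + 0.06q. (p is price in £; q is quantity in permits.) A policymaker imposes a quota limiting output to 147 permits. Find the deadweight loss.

Competitive equilibrium: 36 − 0.02q = 5.5 + 0.06q → q* = 381.25, p* = 28.375.
At q = 147: demand price = 36 − 0.02·147 = 33.06; supply price = 5.5 + 0.06·147 = 14.32.
Δq = 381.25 − 147 = 234.25; wedge = 33.06 − 14.32 = 18.74.
The triangle = ½ × 234.25 × 18.74 = £2194.92.

£2194.92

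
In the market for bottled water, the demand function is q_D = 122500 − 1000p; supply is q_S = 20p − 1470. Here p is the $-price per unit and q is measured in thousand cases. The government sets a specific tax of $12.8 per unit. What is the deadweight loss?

In inverse form: demand p = 122.5 − 0.001q, supply p = 73.5 + 0.05q.
Competitive equilibrium: 122.5 − 0.001q = 73.5 + 0.05q → q* = 960.7843, p* = 121.5392.
With the tax, the buyer price exceeds the seller price by 12.8: (122.5 − 0.001q) − (73.5 + 0.05q) = 12.8 → q' = 709.8039.
Δq = 960.7843 − 709.8039 = 250.9804; the wedge equals the tax, 12.8.
The triangle = ½ × 250.9804 × 12.8 = $1606.27 thousand.

$1606.27 thousand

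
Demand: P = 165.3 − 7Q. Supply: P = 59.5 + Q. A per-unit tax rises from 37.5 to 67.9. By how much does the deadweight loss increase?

200.26

Competitive equilibrium: 165.3 − 7Q = 59.5 + Q → Q* = 13.225, P* = 72.725.
For a per-unit tax t: ΔQ = t/8, so DWL = ½·t·(t/8) = t²/16.
At t = 37.5: DWL = 87.891. At t = 67.9: DWL = 288.151.
Increase = 288.151 − 87.891 = 200.26.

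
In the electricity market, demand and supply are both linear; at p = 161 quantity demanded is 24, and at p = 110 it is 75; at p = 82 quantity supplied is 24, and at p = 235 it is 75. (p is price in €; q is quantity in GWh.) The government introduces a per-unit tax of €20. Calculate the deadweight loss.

€50

Demand slope = (110 − 161)/(75 − 24) = −1, so p = 185 − q.
Supply slope = (235 − 82)/(75 − 24) = 3, so p = 10 + 3q.
Competitive equilibrium: 185 − q = 10 + 3q → q* = 43.75, p* = 141.25.
With the tax, the buyer price exceeds the seller price by 20: (185 − q) − (10 + 3q) = 20 → q' = 38.75.
Δq = 43.75 − 38.75 = 5; the wedge equals the tax, 20.
Deadweight loss = ½ × 5 × 20 = €50.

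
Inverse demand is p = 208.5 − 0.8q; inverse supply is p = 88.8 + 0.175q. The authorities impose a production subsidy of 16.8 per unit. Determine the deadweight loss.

144.74

Competitive equilibrium: 208.5 − 0.8q = 88.8 + 0.175q → q* = 122.7692, p* = 110.2846.
The subsidy lowers effective supply by 16.8: p = 72 + 0.175q.
New quantity: 208.5 − 0.8q = 72 + 0.175q → q' = 140.
Overproduction Δq = 140 − 122.7692 = 17.2308; wedge = subsidy = 16.8.
Deadweight loss = ½ × 17.2308 × 16.8 = 144.74.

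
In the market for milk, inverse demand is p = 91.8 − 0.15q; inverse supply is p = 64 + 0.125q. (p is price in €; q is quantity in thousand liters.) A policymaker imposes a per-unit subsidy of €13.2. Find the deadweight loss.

Competitive equilibrium: 91.8 − 0.15q = 64 + 0.125q → q* = 101.0909, p* = 76.6364.
The subsidy lowers effective supply by 13.2: p = 50.8 + 0.125q.
New quantity: 91.8 − 0.15q = 50.8 + 0.125q → q' = 149.0909.
Overproduction Δq = 149.0909 − 101.0909 = 48; wedge = subsidy = 13.2.
Welfare loss = ½ × 48 × 13.2 = €316.80 thousand.

€316.80 thousand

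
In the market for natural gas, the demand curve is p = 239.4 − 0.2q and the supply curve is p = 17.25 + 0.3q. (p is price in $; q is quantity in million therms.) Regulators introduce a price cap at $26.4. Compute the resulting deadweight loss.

$42807.61 million

Competitive equilibrium: 239.4 − 0.2q = 17.25 + 0.3q → q* = 444.3, p* = 150.54.
At the ceiling p = 26.4, quantity supplied = (26.4 − 17.25)/0.3 = 30.5.
Willingness to pay at q' = 30.5: 239.4 − 0.2·30.5 = 233.3.
Δq = 444.3 − 30.5 = 413.8; wedge = 233.3 − 26.4 = 206.9.
Deadweight loss = ½ × 413.8 × 206.9 = $42807.61 million.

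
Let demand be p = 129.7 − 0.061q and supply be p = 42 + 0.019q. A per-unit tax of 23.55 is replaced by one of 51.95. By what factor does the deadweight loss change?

Competitive equilibrium: 129.7 − 0.061q = 42 + 0.019q → q* = 1096.25, p* = 62.8288.
For a per-unit tax t: Δq = t/0.08, so DWL = ½·t·(t/0.08) = t²/0.16.
At t = 23.55: DWL = 3466.266. At t = 51.95: DWL = 16867.516.
Ratio = (51.95/23.55)² = 4.866.

4.866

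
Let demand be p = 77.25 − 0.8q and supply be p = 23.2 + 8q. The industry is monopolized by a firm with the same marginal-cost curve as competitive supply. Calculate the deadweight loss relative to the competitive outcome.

Competitive equilibrium: 77.25 − 0.8q = 23.2 + 8q → q* = 6.142, p* = 72.3364.
Marginal revenue: MR = 77.25 − 1.6q. Set MR = MC: 77.25 − 1.6q = 23.2 + 8q → q_m = 5.6302.
Price p_m = 77.25 − 0.8·5.6302 = 72.7458; MC(q_m) = 23.2 + 8·5.6302 = 68.2416.
Competitive q* = 6.142, so Δq = 0.5118; wedge = 72.7458 − 68.2416 = 4.5042.
The triangle = ½ × 0.5118 × 4.5042 = 1.15.

1.15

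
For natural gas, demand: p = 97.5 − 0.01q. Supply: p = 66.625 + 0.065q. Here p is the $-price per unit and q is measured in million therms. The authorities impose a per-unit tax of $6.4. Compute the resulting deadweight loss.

Competitive equilibrium: 97.5 − 0.01q = 66.625 + 0.065q → q* = 411.6667, p* = 93.3833.
With the tax, the buyer price exceeds the seller price by 6.4: (97.5 − 0.01q) − (66.625 + 0.065q) = 6.4 → q' = 326.3333.
Δq = 411.6667 − 326.3333 = 85.3334; the wedge equals the tax, 6.4.
DWL = ½ × 85.3334 × 6.4 = $273.07 million.

$273.07 million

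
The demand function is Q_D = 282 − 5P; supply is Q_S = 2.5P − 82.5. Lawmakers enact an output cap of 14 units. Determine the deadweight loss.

In inverse form: demand P = 56.4 − 0.2Q, supply P = 33 + 0.4Q.
Competitive equilibrium: 56.4 − 0.2Q = 33 + 0.4Q → Q* = 39, P* = 48.6.
At Q = 14: demand price = 56.4 − 0.2·14 = 53.6; supply price = 33 + 0.4·14 = 38.6.
ΔQ = 39 − 14 = 25; wedge = 53.6 − 38.6 = 15.
Deadweight loss = ½ × 25 × 15 = 187.50.

187.50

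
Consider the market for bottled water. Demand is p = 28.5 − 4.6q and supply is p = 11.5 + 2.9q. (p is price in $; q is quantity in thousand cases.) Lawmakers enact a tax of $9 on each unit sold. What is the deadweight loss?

Competitive equilibrium: 28.5 − 4.6q = 11.5 + 2.9q → q* = 2.2667, p* = 18.0733.
With the tax, the buyer price exceeds the seller price by 9: (28.5 − 4.6q) − (11.5 + 2.9q) = 9 → q' = 1.0667.
Δq = 2.2667 − 1.0667 = 1.2; the wedge equals the tax, 9.
Welfare loss = ½ × 1.2 × 9 = $5.40 thousand.

$5.40 thousand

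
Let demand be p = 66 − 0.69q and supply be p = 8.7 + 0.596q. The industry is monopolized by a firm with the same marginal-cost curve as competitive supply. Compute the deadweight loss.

Competitive equilibrium: 66 − 0.69q = 8.7 + 0.596q → q* = 44.5568, p* = 35.2558.
Marginal revenue: MR = 66 − 1.38q. Set MR = MC: 66 − 1.38q = 8.7 + 0.596q → q_m = 28.998.
Price p_m = 66 − 0.69·28.998 = 45.9914; MC(q_m) = 8.7 + 0.596·28.998 = 25.9828.
Competitive q* = 44.5568, so Δq = 15.5588; wedge = 45.9914 − 25.9828 = 20.0086.
DWL = ½ × 15.5588 × 20.0086 = 155.65.

155.65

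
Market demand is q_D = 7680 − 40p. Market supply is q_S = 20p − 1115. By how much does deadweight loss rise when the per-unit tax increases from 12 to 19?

In inverse form: demand p = 192 − 0.025q, supply p = 55.75 + 0.05q.
Competitive equilibrium: 192 − 0.025q = 55.75 + 0.05q → q* = 1816.6667, p* = 146.5833.
For a per-unit tax t: Δq = t/0.075, so DWL = ½·t·(t/0.075) = t²/0.15.
At t = 12: DWL = 960. At t = 19: DWL = 2406.667.
Increase = 2406.667 − 960 = 1446.67.

1446.67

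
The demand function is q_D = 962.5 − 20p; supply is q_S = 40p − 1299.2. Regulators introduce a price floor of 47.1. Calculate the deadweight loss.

In inverse form: demand p = 48.125 − 0.05q, supply p = 32.48 + 0.025q.
Competitive equilibrium: 48.125 − 0.05q = 32.48 + 0.025q → q* = 208.6, p* = 37.695.
At the floor p = 47.1, quantity demanded = (48.125 − 47.1)/0.05 = 20.5.
Sellers' marginal cost at q' = 20.5: 32.48 + 0.025·20.5 = 32.9925.
Δq = 208.6 − 20.5 = 188.1; wedge = 47.1 − 32.9925 = 14.1075.
Deadweight loss = ½ × 188.1 × 14.1075 = 1326.81.

1326.81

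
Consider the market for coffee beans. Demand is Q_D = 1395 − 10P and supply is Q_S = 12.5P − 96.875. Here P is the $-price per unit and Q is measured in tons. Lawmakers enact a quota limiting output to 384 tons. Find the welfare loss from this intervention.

$10895.88

In inverse form: demand P = 139.5 − 0.1Q, supply P = 7.75 + 0.08Q.
Competitive equilibrium: 139.5 − 0.1Q = 7.75 + 0.08Q → Q* = 731.9444, P* = 66.3056.
At Q = 384: demand price = 139.5 − 0.1·384 = 101.1; supply price = 7.75 + 0.08·384 = 38.47.
ΔQ = 731.9444 − 384 = 347.9444; wedge = 101.1 − 38.47 = 62.63.
Deadweight loss = ½ × 347.9444 × 62.63 = $10895.88.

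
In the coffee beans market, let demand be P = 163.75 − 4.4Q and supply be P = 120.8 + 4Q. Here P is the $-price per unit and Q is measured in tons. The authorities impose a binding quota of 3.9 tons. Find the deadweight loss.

Competitive equilibrium: 163.75 − 4.4Q = 120.8 + 4Q → Q* = 5.1131, P* = 141.2524.
At Q = 3.9: demand price = 163.75 − 4.4·3.9 = 146.59; supply price = 120.8 + 4·3.9 = 136.4.
ΔQ = 5.1131 − 3.9 = 1.2131; wedge = 146.59 − 136.4 = 10.19.
The triangle = ½ × 1.2131 × 10.19 = $6.18.

$6.18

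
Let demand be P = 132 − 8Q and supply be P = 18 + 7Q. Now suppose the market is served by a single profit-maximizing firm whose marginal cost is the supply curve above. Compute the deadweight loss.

52.41

Competitive equilibrium: 132 − 8Q = 18 + 7Q → Q* = 7.6, P* = 71.2.
Marginal revenue: MR = 132 − 16Q. Set MR = MC: 132 − 16Q = 18 + 7Q → Q_m = 4.9565.
Price P_m = 132 − 8·4.9565 = 92.348; MC(Q_m) = 18 + 7·4.9565 = 52.6955.
Competitive Q* = 7.6, so ΔQ = 2.6435; wedge = 92.348 − 52.6955 = 39.6525.
DWL = ½ × 2.6435 × 39.6525 = 52.41.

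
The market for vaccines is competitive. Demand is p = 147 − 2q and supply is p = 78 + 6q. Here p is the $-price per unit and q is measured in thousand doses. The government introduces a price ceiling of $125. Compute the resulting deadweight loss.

Competitive equilibrium: 147 − 2q = 78 + 6q → q* = 8.625, p* = 129.75.
At the ceiling p = 125, quantity supplied = (125 − 78)/6 = 7.8333.
Willingness to pay at q' = 7.8333: 147 − 2·7.8333 = 131.3334.
Δq = 8.625 − 7.8333 = 0.7917; wedge = 131.3334 − 125 = 6.3334.
The triangle = ½ × 0.7917 × 6.3334 = $2.51 thousand.

$2.51 thousand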